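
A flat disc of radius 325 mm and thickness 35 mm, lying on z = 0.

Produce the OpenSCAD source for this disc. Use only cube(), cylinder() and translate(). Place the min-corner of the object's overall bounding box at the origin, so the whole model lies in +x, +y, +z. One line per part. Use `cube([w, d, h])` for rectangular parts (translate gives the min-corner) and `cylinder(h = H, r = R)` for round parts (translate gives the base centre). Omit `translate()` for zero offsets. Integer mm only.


translate([325, 325, 0]) cylinder(h = 35, r = 325);


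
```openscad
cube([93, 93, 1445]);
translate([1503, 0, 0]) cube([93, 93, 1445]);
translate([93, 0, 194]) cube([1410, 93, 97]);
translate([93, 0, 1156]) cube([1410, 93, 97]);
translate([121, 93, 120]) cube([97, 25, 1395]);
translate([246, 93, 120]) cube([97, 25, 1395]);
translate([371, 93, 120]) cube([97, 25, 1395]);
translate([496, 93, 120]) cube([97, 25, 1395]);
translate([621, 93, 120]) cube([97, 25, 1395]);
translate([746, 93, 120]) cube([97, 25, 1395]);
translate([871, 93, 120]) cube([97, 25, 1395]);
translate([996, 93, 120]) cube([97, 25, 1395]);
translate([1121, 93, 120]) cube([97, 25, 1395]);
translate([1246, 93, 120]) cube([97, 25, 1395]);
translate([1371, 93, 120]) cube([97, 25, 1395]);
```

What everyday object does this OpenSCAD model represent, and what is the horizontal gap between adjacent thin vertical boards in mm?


A fence section. The picket gap is 28 mm.

Two posts, two rails, 11 pickets — a fence section. Span 1410 mm holds 11 pickets of 97 mm with 12 equal gaps: ⌊(1410 − 11·97) / 12⌋ = 28 mm.


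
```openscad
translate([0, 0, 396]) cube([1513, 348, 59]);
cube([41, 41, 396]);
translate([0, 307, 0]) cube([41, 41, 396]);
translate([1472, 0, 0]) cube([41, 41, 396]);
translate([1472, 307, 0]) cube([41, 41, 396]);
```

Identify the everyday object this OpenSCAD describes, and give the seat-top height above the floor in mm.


A bench. The seat-top height is 455 mm.

A long slab on four corner posts — a bench. The slab sits at z = 396 with thickness 59, so the top is 396 + 59 = 455 mm.


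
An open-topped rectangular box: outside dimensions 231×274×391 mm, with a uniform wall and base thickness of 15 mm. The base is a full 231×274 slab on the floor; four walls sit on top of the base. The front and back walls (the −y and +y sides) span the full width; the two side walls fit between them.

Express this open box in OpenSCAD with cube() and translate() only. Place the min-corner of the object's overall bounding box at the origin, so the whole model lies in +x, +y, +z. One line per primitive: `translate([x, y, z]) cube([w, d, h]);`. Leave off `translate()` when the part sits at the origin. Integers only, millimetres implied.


cube([231, 274, 15]);
translate([0, 0, 15]) cube([231, 15, 376]);
translate([0, 259, 15]) cube([231, 15, 376]);
translate([0, 15, 15]) cube([15, 244, 376]);
translate([216, 15, 15]) cube([15, 244, 376]);


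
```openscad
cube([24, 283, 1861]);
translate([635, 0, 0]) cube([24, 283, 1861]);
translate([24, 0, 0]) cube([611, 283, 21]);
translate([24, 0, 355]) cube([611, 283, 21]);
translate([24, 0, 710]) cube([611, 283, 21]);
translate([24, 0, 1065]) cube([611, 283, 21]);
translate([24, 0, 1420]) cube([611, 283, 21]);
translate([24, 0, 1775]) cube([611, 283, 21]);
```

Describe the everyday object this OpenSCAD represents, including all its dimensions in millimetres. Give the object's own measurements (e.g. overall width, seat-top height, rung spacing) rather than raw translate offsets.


An open bookshelf. Two side panels, each 24 mm thick, 283 mm deep and 1861 mm tall, stand 659 mm apart (outside-to-outside). Between them sit 6 shelves, each 21 mm thick and 283 mm deep, spanning the full gap between the sides. The bottom shelf rests on the floor (its underside at z = 0) and the clear gap between one shelf's top and the next shelf's underside is 334 mm.


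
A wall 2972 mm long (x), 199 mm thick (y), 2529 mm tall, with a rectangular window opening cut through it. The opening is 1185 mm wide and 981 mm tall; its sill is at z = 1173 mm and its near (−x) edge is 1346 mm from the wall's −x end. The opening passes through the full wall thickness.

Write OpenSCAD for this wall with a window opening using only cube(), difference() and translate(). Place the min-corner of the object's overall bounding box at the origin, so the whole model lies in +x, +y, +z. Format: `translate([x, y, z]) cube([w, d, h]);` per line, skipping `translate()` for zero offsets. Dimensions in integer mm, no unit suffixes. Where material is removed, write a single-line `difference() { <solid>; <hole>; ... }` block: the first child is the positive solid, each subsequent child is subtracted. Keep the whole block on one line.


difference() { cube([2972, 199, 2529]); translate([1346, 0, 1173]) cube([1185, 199, 981]); }


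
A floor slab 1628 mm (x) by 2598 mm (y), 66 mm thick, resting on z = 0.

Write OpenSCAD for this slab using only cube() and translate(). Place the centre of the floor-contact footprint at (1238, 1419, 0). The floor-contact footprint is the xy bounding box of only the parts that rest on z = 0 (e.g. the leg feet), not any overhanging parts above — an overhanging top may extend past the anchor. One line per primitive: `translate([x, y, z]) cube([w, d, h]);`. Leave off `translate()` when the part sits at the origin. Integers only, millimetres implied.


translate([424, 120, 0]) cube([1628, 2598, 66]);


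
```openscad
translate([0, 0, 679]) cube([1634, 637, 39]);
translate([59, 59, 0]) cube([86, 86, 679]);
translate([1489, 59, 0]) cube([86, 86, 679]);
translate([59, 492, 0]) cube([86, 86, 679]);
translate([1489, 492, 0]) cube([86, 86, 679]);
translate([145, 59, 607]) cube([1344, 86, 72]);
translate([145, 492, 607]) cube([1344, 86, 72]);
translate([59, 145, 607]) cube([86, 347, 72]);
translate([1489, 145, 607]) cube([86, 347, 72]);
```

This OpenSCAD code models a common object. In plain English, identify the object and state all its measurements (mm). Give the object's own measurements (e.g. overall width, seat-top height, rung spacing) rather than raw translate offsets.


A table: top 1634 mm (x) × 637 mm (y), 39 mm thick, upper face at z = 718 mm, on four 86×86 mm square legs, each inset 59 mm from the nearest pair of top edges from z = 0 to the bottom of the top. Four apron rails, 86 mm thick and 72 mm tall, run between adjacent legs with their top edges flush with the underside of the top and their outer faces flush with the legs' outer faces.


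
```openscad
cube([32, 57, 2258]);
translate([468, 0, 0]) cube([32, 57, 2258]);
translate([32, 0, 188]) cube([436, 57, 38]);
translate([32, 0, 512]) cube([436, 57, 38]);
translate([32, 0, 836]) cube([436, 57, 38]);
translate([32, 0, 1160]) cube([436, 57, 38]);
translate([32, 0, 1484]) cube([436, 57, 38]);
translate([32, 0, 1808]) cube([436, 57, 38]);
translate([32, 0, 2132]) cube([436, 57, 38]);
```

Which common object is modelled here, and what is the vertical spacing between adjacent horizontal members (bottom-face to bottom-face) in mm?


A ladder. The rung spacing is 324 mm.

Two tall 32×57 posts with 7 short bars between them — a ladder. Adjacent rungs sit at z = 188 and z = 512, so the spacing is 512 − 188 = 324 mm.


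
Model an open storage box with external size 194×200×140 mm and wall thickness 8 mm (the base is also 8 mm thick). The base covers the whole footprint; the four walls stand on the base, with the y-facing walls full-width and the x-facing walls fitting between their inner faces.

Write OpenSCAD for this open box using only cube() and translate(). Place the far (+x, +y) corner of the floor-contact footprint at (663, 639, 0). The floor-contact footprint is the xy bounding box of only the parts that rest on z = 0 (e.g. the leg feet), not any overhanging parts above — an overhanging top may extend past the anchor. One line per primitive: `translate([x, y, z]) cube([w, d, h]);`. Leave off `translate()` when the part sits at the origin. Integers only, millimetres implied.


translate([469, 439, 0]) cube([194, 200, 8]);
translate([469, 439, 8]) cube([194, 8, 132]);
translate([469, 631, 8]) cube([194, 8, 132]);
translate([469, 447, 8]) cube([8, 184, 132]);
translate([655, 447, 8]) cube([8, 184, 132]);


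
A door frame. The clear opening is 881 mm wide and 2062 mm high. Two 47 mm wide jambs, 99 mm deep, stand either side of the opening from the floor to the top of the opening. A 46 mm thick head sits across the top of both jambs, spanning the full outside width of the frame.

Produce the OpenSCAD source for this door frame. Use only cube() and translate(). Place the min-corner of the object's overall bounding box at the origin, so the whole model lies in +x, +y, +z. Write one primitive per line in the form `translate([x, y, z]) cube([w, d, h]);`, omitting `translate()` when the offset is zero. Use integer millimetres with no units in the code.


cube([47, 99, 2062]);
translate([928, 0, 0]) cube([47, 99, 2062]);
translate([0, 0, 2062]) cube([975, 99, 46]);


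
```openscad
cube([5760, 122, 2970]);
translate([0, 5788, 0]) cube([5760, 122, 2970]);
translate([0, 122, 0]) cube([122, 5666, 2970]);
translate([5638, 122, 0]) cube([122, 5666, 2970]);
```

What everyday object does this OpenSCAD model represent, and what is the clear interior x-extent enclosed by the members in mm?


A house (or room) frame. The interior width is 5516 mm.

Four 2970 mm walls enclosing a rectangle with no floor or roof — a room or house frame. Outside width is 5760 mm and wall thickness is 122 mm, so the interior width is 5760 − 2 × 122 = 5516 mm.


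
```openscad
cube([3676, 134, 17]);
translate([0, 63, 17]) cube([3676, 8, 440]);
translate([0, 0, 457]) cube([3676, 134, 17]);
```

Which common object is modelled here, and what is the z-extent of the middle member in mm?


An I-beam. The web height is 440 mm.

Two wide flanges with a thin centred web — an I-beam. Overall 474 mm minus two 17 mm flanges gives a web of 474 − 2·17 = 440 mm.


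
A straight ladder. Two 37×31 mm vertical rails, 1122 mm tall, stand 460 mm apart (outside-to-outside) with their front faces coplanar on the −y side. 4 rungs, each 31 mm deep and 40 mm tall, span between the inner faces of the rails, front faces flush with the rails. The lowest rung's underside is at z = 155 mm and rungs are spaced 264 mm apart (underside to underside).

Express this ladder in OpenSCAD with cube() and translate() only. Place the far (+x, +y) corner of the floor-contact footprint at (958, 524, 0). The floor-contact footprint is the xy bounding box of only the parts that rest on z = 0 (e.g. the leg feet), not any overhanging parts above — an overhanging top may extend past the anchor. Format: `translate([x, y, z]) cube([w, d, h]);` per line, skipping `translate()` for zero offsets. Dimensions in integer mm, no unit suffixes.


// rung span = 460 - 2*37 = 386
// rung[k] z = 155 + k*264
translate([498, 493, 0]) cube([37, 31, 1122]);
translate([921, 493, 0]) cube([37, 31, 1122]);
translate([535, 493, 155]) cube([386, 31, 40]);
translate([535, 493, 419]) cube([386, 31, 40]);
translate([535, 493, 683]) cube([386, 31, 40]);
translate([535, 493, 947]) cube([386, 31, 40]);


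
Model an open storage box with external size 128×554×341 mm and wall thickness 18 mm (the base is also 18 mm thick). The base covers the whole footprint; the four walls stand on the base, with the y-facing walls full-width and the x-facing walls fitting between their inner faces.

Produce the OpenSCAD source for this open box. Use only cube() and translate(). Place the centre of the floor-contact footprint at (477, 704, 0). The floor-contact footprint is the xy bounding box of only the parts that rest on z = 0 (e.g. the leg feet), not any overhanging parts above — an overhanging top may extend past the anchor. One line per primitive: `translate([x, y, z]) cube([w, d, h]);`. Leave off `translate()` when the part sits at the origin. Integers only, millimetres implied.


translate([413, 427, 0]) cube([128, 554, 18]);
translate([413, 427, 18]) cube([128, 18, 323]);
translate([413, 963, 18]) cube([128, 18, 323]);
translate([413, 445, 18]) cube([18, 518, 323]);
translate([523, 445, 18]) cube([18, 518, 323]);


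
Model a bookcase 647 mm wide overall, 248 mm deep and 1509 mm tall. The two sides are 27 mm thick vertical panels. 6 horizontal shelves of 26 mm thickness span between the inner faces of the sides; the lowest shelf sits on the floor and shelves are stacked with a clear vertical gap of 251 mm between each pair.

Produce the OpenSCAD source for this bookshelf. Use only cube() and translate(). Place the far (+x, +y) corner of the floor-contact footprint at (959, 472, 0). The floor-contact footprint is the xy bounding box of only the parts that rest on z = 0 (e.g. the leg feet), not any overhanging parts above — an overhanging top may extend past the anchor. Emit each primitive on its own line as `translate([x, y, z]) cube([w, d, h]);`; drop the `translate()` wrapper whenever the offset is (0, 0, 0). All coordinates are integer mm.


translate([312, 224, 0]) cube([27, 248, 1509]);
translate([932, 224, 0]) cube([27, 248, 1509]);
translate([339, 224, 0]) cube([593, 248, 26]);
translate([339, 224, 277]) cube([593, 248, 26]);
translate([339, 224, 554]) cube([593, 248, 26]);
translate([339, 224, 831]) cube([593, 248, 26]);
translate([339, 224, 1108]) cube([593, 248, 26]);
translate([339, 224, 1385]) cube([593, 248, 26]);


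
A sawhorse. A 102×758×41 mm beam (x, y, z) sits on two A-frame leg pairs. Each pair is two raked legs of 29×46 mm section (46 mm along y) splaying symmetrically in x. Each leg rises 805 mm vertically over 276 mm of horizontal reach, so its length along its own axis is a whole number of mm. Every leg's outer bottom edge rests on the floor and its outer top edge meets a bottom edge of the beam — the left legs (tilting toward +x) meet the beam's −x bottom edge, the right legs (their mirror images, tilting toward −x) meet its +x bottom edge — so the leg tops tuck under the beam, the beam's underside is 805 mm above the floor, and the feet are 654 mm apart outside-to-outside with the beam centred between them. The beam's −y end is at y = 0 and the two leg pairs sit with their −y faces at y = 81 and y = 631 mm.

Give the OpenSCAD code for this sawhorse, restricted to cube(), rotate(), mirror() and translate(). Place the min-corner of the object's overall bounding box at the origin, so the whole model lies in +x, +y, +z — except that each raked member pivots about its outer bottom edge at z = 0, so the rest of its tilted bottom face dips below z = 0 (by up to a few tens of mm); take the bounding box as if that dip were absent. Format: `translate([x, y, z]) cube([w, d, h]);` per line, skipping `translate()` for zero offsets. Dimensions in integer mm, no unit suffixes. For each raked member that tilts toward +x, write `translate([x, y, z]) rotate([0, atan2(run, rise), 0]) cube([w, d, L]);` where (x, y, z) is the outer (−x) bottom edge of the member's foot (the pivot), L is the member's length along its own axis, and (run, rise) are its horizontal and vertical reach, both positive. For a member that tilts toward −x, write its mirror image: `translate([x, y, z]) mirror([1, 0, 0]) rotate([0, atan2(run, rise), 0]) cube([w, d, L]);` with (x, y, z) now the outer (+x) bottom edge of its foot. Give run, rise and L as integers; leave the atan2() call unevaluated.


translate([276, 0, 805]) cube([102, 758, 41]);
translate([0, 81, 0]) rotate([0, atan2(276, 805), 0]) cube([29, 46, 851]);
translate([654, 81, 0]) mirror([1, 0, 0]) rotate([0, atan2(276, 805), 0]) cube([29, 46, 851]);
translate([0, 631, 0]) rotate([0, atan2(276, 805), 0]) cube([29, 46, 851]);
translate([654, 631, 0]) mirror([1, 0, 0]) rotate([0, atan2(276, 805), 0]) cube([29, 46, 851]);


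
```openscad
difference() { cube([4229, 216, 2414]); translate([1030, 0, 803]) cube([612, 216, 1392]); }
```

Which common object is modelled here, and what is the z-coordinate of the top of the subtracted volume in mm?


A wall with a window opening. The window head height is 2195 mm.

A wall with a rectangular opening subtracted — a window. Sill at z = 803, opening 1392 mm tall, so the head is at 803 + 1392 = 2195 mm.


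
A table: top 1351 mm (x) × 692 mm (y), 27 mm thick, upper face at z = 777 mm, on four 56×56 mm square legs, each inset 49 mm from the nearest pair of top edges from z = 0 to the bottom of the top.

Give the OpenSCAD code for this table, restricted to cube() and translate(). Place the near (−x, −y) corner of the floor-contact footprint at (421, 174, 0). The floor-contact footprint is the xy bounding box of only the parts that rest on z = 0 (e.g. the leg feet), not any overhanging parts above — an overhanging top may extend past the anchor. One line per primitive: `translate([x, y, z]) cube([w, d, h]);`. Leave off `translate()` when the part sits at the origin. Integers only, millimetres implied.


translate([372, 125, 750]) cube([1351, 692, 27]);
translate([421, 174, 0]) cube([56, 56, 750]);
translate([1618, 174, 0]) cube([56, 56, 750]);
translate([421, 712, 0]) cube([56, 56, 750]);
translate([1618, 712, 0]) cube([56, 56, 750]);


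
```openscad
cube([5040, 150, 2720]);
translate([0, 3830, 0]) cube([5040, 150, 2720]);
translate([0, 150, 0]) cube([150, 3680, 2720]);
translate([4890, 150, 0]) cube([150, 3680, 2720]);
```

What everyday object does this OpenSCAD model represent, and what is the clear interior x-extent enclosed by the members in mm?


A house (or room) frame. The interior width is 4740 mm.

Four 2720 mm walls enclosing a rectangle with no floor or roof — a room or house frame. Outside width is 5040 mm and wall thickness is 150 mm, so the interior width is 5040 − 2 × 150 = 4740 mm.


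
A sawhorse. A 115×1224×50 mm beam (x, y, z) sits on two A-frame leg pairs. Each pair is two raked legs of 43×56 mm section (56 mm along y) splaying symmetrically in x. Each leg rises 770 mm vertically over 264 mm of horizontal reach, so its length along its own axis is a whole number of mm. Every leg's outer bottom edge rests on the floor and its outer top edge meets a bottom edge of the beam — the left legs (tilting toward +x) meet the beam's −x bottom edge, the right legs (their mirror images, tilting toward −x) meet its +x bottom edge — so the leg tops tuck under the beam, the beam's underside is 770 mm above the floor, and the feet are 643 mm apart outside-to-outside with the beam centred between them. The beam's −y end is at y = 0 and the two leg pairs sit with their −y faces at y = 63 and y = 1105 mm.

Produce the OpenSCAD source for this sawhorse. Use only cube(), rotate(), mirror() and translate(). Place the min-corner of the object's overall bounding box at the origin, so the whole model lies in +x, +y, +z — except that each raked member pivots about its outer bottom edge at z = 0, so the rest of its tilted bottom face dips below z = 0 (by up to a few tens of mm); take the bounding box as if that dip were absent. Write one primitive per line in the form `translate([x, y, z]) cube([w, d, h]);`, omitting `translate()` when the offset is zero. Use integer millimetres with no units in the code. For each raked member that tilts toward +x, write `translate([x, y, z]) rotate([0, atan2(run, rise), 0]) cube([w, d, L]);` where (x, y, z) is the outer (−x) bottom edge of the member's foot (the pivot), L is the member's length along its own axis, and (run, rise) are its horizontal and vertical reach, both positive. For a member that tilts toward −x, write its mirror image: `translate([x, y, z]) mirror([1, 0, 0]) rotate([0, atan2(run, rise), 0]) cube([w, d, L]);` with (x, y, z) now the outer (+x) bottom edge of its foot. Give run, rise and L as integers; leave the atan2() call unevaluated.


// leg length = √(264² + 770²) = 814
// right-leg outer foot x = 2·264 + 115 = 643
// beam min-corner = (264, 0, 770)
translate([264, 0, 770]) cube([115, 1224, 50]);
translate([0, 63, 0]) rotate([0, atan2(264, 770), 0]) cube([43, 56, 814]);
translate([643, 63, 0]) mirror([1, 0, 0]) rotate([0, atan2(264, 770), 0]) cube([43, 56, 814]);
translate([0, 1105, 0]) rotate([0, atan2(264, 770), 0]) cube([43, 56, 814]);
translate([643, 1105, 0]) mirror([1, 0, 0]) rotate([0, atan2(264, 770), 0]) cube([43, 56, 814]);


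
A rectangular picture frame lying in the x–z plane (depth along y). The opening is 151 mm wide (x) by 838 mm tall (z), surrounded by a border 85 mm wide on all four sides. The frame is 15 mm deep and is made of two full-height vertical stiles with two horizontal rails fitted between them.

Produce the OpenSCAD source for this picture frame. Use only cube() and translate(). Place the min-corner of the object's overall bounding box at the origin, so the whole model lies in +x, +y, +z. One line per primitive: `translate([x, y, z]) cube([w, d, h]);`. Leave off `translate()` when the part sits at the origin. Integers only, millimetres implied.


cube([85, 15, 1008]);
translate([236, 0, 0]) cube([85, 15, 1008]);
translate([85, 0, 0]) cube([151, 15, 85]);
translate([85, 0, 923]) cube([151, 15, 85]);


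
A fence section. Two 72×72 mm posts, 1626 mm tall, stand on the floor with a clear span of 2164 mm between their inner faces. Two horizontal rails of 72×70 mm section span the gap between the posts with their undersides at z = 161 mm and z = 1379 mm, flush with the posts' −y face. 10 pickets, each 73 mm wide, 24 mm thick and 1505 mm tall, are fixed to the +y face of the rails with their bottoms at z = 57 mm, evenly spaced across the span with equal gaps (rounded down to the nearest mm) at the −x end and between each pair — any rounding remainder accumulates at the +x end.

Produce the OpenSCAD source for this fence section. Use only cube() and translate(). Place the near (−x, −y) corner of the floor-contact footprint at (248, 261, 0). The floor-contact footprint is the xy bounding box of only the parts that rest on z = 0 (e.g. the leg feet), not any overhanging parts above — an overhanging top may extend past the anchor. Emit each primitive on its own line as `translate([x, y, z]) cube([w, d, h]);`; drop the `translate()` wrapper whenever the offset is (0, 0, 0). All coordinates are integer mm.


translate([248, 261, 0]) cube([72, 72, 1626]);
translate([2484, 261, 0]) cube([72, 72, 1626]);
translate([320, 261, 161]) cube([2164, 72, 70]);
translate([320, 261, 1379]) cube([2164, 72, 70]);
translate([450, 333, 57]) cube([73, 24, 1505]);
translate([653, 333, 57]) cube([73, 24, 1505]);
translate([856, 333, 57]) cube([73, 24, 1505]);
translate([1059, 333, 57]) cube([73, 24, 1505]);
translate([1262, 333, 57]) cube([73, 24, 1505]);
translate([1465, 333, 57]) cube([73, 24, 1505]);
translate([1668, 333, 57]) cube([73, 24, 1505]);
translate([1871, 333, 57]) cube([73, 24, 1505]);
translate([2074, 333, 57]) cube([73, 24, 1505]);
translate([2277, 333, 57]) cube([73, 24, 1505]);


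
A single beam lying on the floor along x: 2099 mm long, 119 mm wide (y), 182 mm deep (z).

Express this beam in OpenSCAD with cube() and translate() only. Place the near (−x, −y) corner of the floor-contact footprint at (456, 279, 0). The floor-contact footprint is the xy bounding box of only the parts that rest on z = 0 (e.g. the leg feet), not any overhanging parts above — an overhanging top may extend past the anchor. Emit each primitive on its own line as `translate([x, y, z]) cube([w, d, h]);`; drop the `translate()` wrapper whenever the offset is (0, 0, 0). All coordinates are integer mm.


translate([456, 279, 0]) cube([2099, 119, 182]);


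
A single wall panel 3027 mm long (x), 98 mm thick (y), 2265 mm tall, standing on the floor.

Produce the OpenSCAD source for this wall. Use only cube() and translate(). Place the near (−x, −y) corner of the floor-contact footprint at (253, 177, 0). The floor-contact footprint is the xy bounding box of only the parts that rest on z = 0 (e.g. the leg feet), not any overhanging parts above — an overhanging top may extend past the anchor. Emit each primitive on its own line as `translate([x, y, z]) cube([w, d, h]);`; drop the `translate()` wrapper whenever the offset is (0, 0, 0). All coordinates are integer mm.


translate([253, 177, 0]) cube([3027, 98, 2265]);


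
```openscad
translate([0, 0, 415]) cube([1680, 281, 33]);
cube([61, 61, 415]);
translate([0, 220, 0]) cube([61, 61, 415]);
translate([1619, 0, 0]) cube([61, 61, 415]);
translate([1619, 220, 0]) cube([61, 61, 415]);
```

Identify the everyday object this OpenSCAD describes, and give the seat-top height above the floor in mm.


A bench. The seat-top height is 448 mm.

A long slab on four corner posts — a bench. The slab sits at z = 415 with thickness 33, so the top is 415 + 33 = 448 mm.


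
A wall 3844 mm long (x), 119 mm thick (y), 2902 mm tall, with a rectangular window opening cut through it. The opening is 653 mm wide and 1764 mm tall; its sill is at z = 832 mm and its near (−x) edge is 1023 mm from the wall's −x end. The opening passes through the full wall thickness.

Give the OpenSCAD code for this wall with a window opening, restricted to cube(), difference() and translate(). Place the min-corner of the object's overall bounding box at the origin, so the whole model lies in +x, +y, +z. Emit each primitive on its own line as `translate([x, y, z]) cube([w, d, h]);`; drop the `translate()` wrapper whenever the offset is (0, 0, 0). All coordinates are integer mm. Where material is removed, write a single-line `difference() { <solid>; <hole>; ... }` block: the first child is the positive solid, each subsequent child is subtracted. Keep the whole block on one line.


difference() { cube([3844, 119, 2902]); translate([1023, 0, 832]) cube([653, 119, 1764]); }


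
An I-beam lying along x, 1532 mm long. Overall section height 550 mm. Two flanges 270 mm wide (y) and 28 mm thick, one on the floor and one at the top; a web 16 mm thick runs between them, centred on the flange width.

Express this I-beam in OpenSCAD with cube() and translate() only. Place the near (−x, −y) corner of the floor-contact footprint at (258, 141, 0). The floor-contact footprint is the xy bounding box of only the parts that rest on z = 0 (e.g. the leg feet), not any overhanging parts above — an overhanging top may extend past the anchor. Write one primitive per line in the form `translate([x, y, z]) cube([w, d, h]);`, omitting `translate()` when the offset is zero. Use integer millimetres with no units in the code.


translate([258, 141, 0]) cube([1532, 270, 28]);
translate([258, 268, 28]) cube([1532, 16, 494]);
translate([258, 141, 522]) cube([1532, 270, 28]);


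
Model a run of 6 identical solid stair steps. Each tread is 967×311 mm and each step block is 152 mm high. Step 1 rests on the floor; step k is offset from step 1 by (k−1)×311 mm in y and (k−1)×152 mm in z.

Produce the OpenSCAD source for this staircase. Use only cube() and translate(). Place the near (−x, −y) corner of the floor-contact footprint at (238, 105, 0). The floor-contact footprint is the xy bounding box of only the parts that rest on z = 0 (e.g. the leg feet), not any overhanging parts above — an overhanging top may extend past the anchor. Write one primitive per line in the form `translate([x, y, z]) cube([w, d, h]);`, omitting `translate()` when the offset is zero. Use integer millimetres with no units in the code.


translate([238, 105, 0]) cube([967, 311, 152]);
translate([238, 416, 152]) cube([967, 311, 152]);
translate([238, 727, 304]) cube([967, 311, 152]);
translate([238, 1038, 456]) cube([967, 311, 152]);
translate([238, 1349, 608]) cube([967, 311, 152]);
translate([238, 1660, 760]) cube([967, 311, 152]);


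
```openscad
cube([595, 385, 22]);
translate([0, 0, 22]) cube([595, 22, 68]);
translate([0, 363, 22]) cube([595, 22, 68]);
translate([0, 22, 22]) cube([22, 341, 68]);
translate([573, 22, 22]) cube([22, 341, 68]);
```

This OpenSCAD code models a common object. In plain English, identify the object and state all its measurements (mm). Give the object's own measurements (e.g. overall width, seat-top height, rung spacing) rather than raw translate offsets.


An open-topped rectangular box: outside dimensions 595×385×90 mm, with a uniform wall and base thickness of 22 mm. The base is a full 595×385 slab on the floor; four walls sit on top of the base. The front and back walls (the −y and +y sides) span the full width; the two side walls fit between them.


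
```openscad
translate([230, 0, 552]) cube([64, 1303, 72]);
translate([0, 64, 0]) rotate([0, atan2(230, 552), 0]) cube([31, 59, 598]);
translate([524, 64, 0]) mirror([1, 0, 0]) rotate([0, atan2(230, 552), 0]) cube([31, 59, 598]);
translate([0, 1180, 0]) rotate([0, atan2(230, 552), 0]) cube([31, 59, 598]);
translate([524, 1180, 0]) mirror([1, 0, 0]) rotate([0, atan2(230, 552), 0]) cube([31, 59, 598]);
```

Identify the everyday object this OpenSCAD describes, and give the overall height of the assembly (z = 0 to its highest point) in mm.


A sawhorse. The overall height is 624 mm.

A beam across two mirrored pairs of raked legs — a sawhorse. The beam's underside is at z = 552 (matching the legs' vertical rise in atan2(230, 552)) and the beam is 72 mm tall, so its top is at 552 + 72 = 624 mm. The raked legs top out at the beam's underside, so that is the highest point.


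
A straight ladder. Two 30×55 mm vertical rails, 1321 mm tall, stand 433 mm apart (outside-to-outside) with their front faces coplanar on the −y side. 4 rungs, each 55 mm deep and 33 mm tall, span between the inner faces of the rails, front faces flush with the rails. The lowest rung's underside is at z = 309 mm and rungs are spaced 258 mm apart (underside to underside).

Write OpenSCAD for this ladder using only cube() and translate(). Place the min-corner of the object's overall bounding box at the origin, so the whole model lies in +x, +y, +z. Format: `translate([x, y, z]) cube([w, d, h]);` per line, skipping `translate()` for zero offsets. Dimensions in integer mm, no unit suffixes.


// rung span = 433 - 2*30 = 373
// rung[k] z = 309 + k*258
cube([30, 55, 1321]);
translate([403, 0, 0]) cube([30, 55, 1321]);
translate([30, 0, 309]) cube([373, 55, 33]);
translate([30, 0, 567]) cube([373, 55, 33]);
translate([30, 0, 825]) cube([373, 55, 33]);
translate([30, 0, 1083]) cube([373, 55, 33]);


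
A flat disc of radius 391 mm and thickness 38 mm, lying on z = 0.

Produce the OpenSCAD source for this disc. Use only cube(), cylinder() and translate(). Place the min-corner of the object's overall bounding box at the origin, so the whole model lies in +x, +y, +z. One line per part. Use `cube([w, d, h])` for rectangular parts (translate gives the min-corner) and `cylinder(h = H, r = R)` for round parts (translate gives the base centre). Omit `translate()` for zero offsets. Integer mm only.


translate([391, 391, 0]) cylinder(h = 38, r = 391);


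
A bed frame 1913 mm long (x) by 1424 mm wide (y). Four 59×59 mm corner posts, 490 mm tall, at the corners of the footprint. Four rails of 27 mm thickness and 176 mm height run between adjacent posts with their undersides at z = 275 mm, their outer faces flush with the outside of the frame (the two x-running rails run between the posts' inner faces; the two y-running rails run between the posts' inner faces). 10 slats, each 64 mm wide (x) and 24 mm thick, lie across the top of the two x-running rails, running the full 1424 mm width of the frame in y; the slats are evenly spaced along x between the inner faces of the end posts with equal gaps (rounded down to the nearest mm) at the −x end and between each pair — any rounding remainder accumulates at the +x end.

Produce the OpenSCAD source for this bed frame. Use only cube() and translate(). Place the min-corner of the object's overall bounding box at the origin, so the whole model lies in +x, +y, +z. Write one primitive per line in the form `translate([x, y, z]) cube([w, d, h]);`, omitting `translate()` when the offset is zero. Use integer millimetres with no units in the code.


cube([59, 59, 490]);
translate([0, 1365, 0]) cube([59, 59, 490]);
translate([1854, 0, 0]) cube([59, 59, 490]);
translate([1854, 1365, 0]) cube([59, 59, 490]);
translate([59, 0, 275]) cube([1795, 27, 176]);
translate([59, 1397, 275]) cube([1795, 27, 176]);
translate([0, 59, 275]) cube([27, 1306, 176]);
translate([1886, 59, 275]) cube([27, 1306, 176]);
translate([164, 0, 451]) cube([64, 1424, 24]);
translate([333, 0, 451]) cube([64, 1424, 24]);
translate([502, 0, 451]) cube([64, 1424, 24]);
translate([671, 0, 451]) cube([64, 1424, 24]);
translate([840, 0, 451]) cube([64, 1424, 24]);
translate([1009, 0, 451]) cube([64, 1424, 24]);
translate([1178, 0, 451]) cube([64, 1424, 24]);
translate([1347, 0, 451]) cube([64, 1424, 24]);
translate([1516, 0, 451]) cube([64, 1424, 24]);
translate([1685, 0, 451]) cube([64, 1424, 24]);


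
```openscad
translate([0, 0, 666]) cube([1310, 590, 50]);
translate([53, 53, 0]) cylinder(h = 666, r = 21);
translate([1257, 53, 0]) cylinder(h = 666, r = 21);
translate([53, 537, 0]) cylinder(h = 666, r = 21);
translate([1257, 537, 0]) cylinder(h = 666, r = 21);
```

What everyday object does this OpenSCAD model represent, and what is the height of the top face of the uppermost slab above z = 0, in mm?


A table. The table height is 716 mm.

A 1310×590×50 slab sits at z = 666 on four Ø42 mm round legs — a table. The top surface is at 666 + 50 = 716 mm.


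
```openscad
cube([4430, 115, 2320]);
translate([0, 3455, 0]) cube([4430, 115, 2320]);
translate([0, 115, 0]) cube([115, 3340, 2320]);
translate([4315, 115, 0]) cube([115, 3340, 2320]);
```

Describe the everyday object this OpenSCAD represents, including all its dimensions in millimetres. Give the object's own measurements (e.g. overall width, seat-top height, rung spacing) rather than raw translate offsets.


The wall frame of a small rectangular building: four walls, each 2320 mm tall and 115 mm thick, enclosing a footprint 4430 mm (x) by 3570 mm (y) outside-to-outside, with no floor or roof. The front and back walls (the −y and +y sides) span the full width; the two side walls fit between them.


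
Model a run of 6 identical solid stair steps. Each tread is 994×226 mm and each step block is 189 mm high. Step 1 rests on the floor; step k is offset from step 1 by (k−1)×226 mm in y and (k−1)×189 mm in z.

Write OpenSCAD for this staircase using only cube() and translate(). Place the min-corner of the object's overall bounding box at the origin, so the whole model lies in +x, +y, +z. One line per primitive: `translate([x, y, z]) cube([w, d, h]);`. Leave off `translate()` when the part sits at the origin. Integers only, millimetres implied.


cube([994, 226, 189]);
translate([0, 226, 189]) cube([994, 226, 189]);
translate([0, 452, 378]) cube([994, 226, 189]);
translate([0, 678, 567]) cube([994, 226, 189]);
translate([0, 904, 756]) cube([994, 226, 189]);
translate([0, 1130, 945]) cube([994, 226, 189]);


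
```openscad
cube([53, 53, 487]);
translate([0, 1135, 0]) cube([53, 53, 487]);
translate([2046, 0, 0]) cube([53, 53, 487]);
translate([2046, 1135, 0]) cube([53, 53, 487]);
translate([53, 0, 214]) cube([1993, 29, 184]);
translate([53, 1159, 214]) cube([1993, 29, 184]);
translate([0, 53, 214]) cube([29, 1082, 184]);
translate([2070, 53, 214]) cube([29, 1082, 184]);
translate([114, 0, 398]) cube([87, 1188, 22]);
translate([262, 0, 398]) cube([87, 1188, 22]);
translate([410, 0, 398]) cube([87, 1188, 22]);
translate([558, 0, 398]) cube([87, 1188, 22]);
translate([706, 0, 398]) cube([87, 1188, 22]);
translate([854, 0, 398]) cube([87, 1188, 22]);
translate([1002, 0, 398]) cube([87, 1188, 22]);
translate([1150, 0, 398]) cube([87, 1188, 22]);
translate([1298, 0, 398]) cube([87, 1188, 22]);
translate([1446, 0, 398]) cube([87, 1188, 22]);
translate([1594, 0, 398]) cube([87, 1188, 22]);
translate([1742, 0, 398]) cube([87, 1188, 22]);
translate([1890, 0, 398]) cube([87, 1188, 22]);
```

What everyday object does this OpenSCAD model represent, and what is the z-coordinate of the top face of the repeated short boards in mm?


A bed frame. The slat-top height is 420 mm.

Four posts, four rails, and a row of slats — a bed frame. Slats sit on the rails at z = 214 + 184 = 398; with slat thickness 22, the top is 420 mm.


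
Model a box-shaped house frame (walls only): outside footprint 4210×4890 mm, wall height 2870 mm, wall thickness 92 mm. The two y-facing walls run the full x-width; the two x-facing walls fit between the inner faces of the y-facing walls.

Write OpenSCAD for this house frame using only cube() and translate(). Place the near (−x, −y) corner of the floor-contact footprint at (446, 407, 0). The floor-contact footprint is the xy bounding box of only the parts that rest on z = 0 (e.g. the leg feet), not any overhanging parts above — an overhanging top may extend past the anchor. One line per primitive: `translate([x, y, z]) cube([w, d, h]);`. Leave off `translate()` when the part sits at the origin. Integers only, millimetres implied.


translate([446, 407, 0]) cube([4210, 92, 2870]);
translate([446, 5205, 0]) cube([4210, 92, 2870]);
translate([446, 499, 0]) cube([92, 4706, 2870]);
translate([4564, 499, 0]) cube([92, 4706, 2870]);


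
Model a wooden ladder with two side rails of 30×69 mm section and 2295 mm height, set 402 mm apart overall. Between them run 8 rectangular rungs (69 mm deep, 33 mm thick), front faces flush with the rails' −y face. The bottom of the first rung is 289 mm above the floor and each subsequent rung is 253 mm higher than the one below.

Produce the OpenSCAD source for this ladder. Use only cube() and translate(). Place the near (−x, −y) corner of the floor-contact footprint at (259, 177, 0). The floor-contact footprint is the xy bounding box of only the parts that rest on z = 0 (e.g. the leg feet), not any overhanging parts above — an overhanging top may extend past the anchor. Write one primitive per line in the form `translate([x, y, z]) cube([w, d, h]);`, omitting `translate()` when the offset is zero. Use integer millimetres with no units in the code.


translate([259, 177, 0]) cube([30, 69, 2295]);
translate([631, 177, 0]) cube([30, 69, 2295]);
translate([289, 177, 289]) cube([342, 69, 33]);
translate([289, 177, 542]) cube([342, 69, 33]);
translate([289, 177, 795]) cube([342, 69, 33]);
translate([289, 177, 1048]) cube([342, 69, 33]);
translate([289, 177, 1301]) cube([342, 69, 33]);
translate([289, 177, 1554]) cube([342, 69, 33]);
translate([289, 177, 1807]) cube([342, 69, 33]);
translate([289, 177, 2060]) cube([342, 69, 33]);


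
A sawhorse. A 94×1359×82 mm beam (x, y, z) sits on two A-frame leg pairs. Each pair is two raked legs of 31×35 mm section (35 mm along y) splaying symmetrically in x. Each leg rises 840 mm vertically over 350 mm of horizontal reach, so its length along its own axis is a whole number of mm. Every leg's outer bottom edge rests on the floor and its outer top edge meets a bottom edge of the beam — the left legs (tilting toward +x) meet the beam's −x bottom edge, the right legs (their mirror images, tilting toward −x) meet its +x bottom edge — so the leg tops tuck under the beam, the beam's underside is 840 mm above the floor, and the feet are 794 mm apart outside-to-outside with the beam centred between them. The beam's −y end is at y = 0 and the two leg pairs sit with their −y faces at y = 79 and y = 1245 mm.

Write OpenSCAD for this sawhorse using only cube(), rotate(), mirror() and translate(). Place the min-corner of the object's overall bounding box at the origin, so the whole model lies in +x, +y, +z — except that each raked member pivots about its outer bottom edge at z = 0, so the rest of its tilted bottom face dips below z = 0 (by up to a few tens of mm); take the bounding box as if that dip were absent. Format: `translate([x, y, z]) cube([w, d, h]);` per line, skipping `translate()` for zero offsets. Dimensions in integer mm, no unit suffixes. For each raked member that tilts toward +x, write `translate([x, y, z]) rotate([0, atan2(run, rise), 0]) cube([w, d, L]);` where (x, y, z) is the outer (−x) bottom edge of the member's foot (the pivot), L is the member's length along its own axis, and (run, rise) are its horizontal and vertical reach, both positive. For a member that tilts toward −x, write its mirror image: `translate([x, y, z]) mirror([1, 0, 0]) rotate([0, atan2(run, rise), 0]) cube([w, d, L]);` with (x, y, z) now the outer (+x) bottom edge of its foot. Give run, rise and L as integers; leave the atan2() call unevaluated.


translate([350, 0, 840]) cube([94, 1359, 82]);
translate([0, 79, 0]) rotate([0, atan2(350, 840), 0]) cube([31, 35, 910]);
translate([794, 79, 0]) mirror([1, 0, 0]) rotate([0, atan2(350, 840), 0]) cube([31, 35, 910]);
translate([0, 1245, 0]) rotate([0, atan2(350, 840), 0]) cube([31, 35, 910]);
translate([794, 1245, 0]) mirror([1, 0, 0]) rotate([0, atan2(350, 840), 0]) cube([31, 35, 910]);
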